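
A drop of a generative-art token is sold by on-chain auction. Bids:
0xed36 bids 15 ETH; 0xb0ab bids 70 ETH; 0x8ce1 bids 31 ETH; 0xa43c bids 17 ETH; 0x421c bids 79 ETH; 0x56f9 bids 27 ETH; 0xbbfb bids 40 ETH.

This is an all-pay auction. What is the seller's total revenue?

Bids ranked: 79 (0x421c) > 70 (0xb0ab) > 40 (0xbbfb) > 31 (0x8ce1) > 27 (0x56f9) > 17 (0xa43c) > …
Every bidder forfeits their bid regardless of winning.
Revenue = 15 + 70 + 31 + 17 + 79 + 27 + 40 = 279 ETH.

Total revenue: 279 ETH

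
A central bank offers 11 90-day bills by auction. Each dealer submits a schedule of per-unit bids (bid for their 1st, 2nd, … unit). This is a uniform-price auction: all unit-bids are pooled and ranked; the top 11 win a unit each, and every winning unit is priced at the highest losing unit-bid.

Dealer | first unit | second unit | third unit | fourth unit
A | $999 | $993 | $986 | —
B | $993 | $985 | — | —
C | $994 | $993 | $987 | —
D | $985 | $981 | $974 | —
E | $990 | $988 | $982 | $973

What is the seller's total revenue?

All unit-bids, highest first — top 11: 999 (A-1), 994 (C-1), 993 (A-2), 993 (B-1), 993 (C-2), 990 (E-1), 988 (E-2), 987 (C-3), 986 (A-3), 985 (B-2), 985 (D-1)
The (k+1)-th unit-bid is $982.
Allocation: A 3, B 2, C 3, D 1, E 2. Every unit priced at $982.
Revenue = 11 × 982 = $10,802.

Total revenue: $10,802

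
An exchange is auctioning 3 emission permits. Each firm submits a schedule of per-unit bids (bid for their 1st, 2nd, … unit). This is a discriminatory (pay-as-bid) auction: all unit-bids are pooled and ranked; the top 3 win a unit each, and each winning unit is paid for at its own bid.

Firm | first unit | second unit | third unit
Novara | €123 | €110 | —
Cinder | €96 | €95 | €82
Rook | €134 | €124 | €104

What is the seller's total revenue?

Total revenue: €381

Merging the schedules and taking the best 3: 134 (Rook-1), 124 (Rook-2), 123 (Novara-1)
Next rejected bid: €110 (not a price — pay-as-bid).
Each winning unit pays its own bid.
Revenue = 134 + 124 + 123 = €381.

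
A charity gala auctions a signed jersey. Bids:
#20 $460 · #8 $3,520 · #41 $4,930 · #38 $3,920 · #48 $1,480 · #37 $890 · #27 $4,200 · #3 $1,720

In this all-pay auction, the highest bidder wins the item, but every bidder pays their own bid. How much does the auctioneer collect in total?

Total revenue: $21,120

All-pay auction: the highest bidder wins the item, but every bidder pays their own bid.
Sorting bids: 4,930 (#41) > 4,200 (#27) > 3,920 (#38) > 3,520 (#8) > 1,720 (#3) > 1,480 (#48) > …
#41 wins with the top bid; all bids are sunk regardless.
Every bidder forfeits their bid regardless of winning.
Revenue = 460 + 3,520 + 4,930 + 3,920 + 1,480 + 890 + 4,200 + 1,720 = $21,120.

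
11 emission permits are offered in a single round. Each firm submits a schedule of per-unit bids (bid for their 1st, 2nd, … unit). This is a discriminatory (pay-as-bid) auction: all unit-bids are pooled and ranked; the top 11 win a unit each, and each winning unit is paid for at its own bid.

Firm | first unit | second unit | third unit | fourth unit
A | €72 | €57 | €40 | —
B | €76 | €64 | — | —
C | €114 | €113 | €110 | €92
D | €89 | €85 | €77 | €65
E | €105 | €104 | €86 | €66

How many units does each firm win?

B 1, C 4, D 3, E 3

All unit-bids, highest first — top 11: 114 (C-1), 113 (C-2), 110 (C-3), 105 (E-1), 104 (E-2), 92 (C-4), 89 (D-1), 86 (E-3), 85 (D-2), 77 (D-3), 76 (B-1)
Next rejected bid: €72 (not a price — pay-as-bid).
Allocation: B 1, C 4, D 3, E 3.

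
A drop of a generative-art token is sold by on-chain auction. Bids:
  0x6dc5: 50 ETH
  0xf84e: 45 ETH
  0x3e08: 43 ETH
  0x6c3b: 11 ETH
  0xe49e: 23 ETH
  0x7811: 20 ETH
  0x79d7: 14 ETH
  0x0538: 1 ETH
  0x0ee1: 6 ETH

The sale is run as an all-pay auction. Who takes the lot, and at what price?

Bids in order: 50 (0x6dc5) > 45 (0xf84e) > 43 (0x3e08) > 23 (0xe49e) > 20 (0x7811) > 14 (0x79d7) > …
0x6dc5 wins with the top bid; all bids are sunk regardless.

0x6dc5 pays 50 ETH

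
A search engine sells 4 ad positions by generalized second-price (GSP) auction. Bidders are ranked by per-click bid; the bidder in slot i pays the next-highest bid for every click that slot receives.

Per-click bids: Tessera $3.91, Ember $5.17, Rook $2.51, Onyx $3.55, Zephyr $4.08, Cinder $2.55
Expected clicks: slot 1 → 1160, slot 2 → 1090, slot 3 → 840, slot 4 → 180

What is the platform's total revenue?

Ranked by bid: $5.17 (Ember) > $4.08 (Zephyr) > $3.91 (Tessera) > $3.55 (Onyx) > $2.55 (Cinder) > …
Slot 1: Ember pays $4.08 × 1160 = $4732.80
Slot 2: Zephyr pays $3.91 × 1090 = $4261.90
Slot 3: Tessera pays $3.55 × 840 = $2982.00
Slot 4: Onyx pays $2.55 × 180 = $459.00
Total = $12435.70

Total revenue: $12435.70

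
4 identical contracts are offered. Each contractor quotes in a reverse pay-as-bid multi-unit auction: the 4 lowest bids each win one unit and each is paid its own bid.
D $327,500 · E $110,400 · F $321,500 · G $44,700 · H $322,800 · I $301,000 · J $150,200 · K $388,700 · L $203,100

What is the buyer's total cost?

Sorting: 44,700 (G), 110,400 (E), 150,200 (J), 203,100 (L), 301,000 (I), 321,500 (F), …
The 4 lowest are G, E, J, L.
Total cost = 44,700 + 110,400 + 150,200 + 203,100 = $508,400.

Total cost: $508,400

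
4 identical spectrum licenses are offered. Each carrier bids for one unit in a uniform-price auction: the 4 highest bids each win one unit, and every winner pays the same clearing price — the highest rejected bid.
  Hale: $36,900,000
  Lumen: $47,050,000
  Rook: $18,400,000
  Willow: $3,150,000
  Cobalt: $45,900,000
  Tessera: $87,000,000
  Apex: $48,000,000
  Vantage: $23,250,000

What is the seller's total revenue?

Sorting: 87,000,000 (Tessera), 48,000,000 (Apex), 47,050,000 (Lumen), 45,900,000 (Cobalt), 36,900,000 (Hale), 23,250,000 (Vantage), …
The 4 highest are Tessera, Apex, Lumen, Cobalt.
Clearing price = highest rejected bid = $36,900,000.
Total revenue = 4 × $36,900,000 = $147,600,000.

Total revenue: $147,600,000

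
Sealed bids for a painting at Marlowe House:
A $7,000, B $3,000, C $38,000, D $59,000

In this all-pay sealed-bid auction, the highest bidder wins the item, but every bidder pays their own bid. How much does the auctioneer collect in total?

Rule: the highest bidder wins the item, but every bidder pays their own bid.
Sorting bids: 59,000 (D) > 38,000 (C) > 7,000 (A) > 3,000 (B)
Every bidder forfeits their bid regardless of winning.
Revenue = 7,000 + 3,000 + 38,000 + 59,000 = $107,000.

Total revenue: $107,000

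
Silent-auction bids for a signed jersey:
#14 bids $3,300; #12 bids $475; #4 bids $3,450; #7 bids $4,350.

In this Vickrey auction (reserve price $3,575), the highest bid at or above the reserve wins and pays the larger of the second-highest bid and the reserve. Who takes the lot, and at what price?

#7 pays $3,575

Vickrey auction (reserve price $3,575): the highest bid at or above the reserve wins and pays the larger of the second-highest bid and the reserve.
Sorting bids: 4,350 (#7) > 3,450 (#4) > 3,300 (#14) > 475 (#12)
#7 has the top bid at or above the reserve ($4,350).
Second-highest bid $3,450 is below the reserve $3,575, so the reserve binds → payment $3,575.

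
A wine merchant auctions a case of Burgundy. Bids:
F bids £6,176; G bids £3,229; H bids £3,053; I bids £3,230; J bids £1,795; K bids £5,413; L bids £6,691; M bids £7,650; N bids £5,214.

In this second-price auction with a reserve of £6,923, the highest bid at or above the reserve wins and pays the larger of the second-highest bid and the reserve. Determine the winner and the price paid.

M pays £6,923

Bids ranked: 7,650 (M) > 6,691 (L) > 6,176 (F) > 5,413 (K) > 5,214 (N) > 3,230 (I) > …
M has the top bid at or above the reserve (£7,650).
Second-highest bid £6,691 is below the reserve £6,923, so the reserve binds → payment £6,923.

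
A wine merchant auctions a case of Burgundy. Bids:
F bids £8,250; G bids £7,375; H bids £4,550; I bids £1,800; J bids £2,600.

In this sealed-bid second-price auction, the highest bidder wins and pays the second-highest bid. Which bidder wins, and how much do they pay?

F pays £7,375

Bids ranked: 8,250 (F) > 7,375 (G) > 4,550 (H) > 2,600 (J) > 1,800 (I)
F wins with the highest bid; price is set by the runner-up at £7,375.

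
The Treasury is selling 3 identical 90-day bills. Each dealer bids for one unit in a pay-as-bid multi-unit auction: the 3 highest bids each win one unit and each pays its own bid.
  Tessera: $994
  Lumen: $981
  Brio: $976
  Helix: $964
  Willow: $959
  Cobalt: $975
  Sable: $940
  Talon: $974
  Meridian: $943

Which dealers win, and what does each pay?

Bids ranked high→low: 994 (Tessera), 981 (Lumen), 976 (Brio), 975 (Cobalt), 974 (Talon), …
Winners (3 units): Tessera, Lumen, Brio.
Each winner pays its own bid: Tessera $994, Lumen $981, Brio $976.

Tessera $994, Lumen $981, Brio $976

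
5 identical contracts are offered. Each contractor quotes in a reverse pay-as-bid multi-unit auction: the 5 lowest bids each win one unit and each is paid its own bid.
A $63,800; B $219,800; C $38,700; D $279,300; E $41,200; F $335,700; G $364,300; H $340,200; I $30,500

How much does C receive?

Ordering the bids: 30,500 (I), 38,700 (C), 41,200 (E), 63,800 (A), 219,800 (B), 279,300 (D), 335,700 (F), …
Lowest 5: I, C, E, A, B.
C wins → own bid $38,700.

C is paid $38,700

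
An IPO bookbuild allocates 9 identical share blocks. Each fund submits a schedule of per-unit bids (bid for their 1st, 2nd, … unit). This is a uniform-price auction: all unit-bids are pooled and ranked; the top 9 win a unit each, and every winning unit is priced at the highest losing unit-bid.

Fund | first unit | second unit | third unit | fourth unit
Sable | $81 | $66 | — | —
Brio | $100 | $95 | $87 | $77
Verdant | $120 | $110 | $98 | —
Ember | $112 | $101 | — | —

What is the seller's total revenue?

Merging the schedules and taking the best 9: 120 (Verdant-1), 112 (Ember-1), 110 (Verdant-2), 101 (Ember-2), 100 (Brio-1), 98 (Verdant-3), 95 (Brio-2), 87 (Brio-3), 81 (Sable-1)
The (k+1)-th unit-bid is $77.
Allocation: Brio 3, Ember 2, Sable 1, Verdant 3. Every unit priced at $77.
Revenue = 9 × 77 = $693.

Total revenue: $693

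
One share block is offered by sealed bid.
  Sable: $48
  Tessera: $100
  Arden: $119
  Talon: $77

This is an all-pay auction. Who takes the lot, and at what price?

Arden pays $119

Bids in order: 119 (Arden) > 100 (Tessera) > 77 (Talon) > 48 (Sable)
Arden wins with the top bid; all bids are sunk regardless.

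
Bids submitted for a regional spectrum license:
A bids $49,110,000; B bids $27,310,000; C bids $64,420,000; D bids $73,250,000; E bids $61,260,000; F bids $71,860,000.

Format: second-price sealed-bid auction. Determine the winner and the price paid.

Rule: the highest bidder wins and pays the second-highest bid.
Bids in order: 73,250,000 (D) > 71,860,000 (F) > 64,420,000 (C) > 61,260,000 (E) > 49,110,000 (A) > 27,310,000 (B)
D wins with the highest bid; price is set by the runner-up at $71,860,000.

D pays $71,860,000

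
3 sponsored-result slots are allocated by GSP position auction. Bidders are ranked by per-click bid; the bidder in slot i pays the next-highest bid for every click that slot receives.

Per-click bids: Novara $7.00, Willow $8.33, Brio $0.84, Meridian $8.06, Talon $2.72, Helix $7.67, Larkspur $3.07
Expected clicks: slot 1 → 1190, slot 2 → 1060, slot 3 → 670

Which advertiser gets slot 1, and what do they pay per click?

Ranked by bid: $8.33 (Willow) > $8.06 (Meridian) > $7.67 (Helix) > $7.00 (Novara) > …
Slot 1 goes to the first-ranked bidder, Willow, who pays the next bid down: $8.06/click.

Willow; $8.06 per click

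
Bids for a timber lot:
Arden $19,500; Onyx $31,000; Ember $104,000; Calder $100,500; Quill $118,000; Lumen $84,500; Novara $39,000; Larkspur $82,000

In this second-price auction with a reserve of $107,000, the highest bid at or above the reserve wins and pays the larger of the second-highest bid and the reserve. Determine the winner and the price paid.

Quill pays $107,000

Bids in order: 118,000 (Quill) > 104,000 (Ember) > 100,500 (Calder) > 84,500 (Lumen) > 82,000 (Larkspur) > 39,000 (Novara) > …
Highest eligible bid: Quill at $118,000.
Second-highest bid $104,000 is below the reserve $107,000, so the reserve binds → payment $107,000.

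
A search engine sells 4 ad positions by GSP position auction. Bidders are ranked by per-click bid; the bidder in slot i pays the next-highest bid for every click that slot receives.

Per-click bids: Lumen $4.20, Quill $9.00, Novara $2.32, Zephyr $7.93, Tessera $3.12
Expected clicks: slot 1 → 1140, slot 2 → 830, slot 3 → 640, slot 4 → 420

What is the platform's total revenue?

Total revenue: $15497.40

Ranked by bid: $9.00 (Quill) > $7.93 (Zephyr) > $4.20 (Lumen) > $3.12 (Tessera) > $2.32 (Novara)
Slot 1: Quill pays $7.93 × 1140 = $9040.20
Slot 2: Zephyr pays $4.20 × 830 = $3486.00
Slot 3: Lumen pays $3.12 × 640 = $1996.80
Slot 4: Tessera pays $2.32 × 420 = $974.40
Total = $15497.40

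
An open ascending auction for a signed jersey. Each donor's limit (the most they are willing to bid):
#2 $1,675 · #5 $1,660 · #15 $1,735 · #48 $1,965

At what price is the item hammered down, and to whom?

#48 wins at $1,735

Rule: the price rises until one bidder remains; the winner pays the price at which the last rival dropped out.
Sorting limits: 1,965 (#48) > 1,735 (#15) > 1,675 (#2) > 1,660 (#5)
#15 is the last rival to drop out, at $1,735; #48 remains and wins at that price.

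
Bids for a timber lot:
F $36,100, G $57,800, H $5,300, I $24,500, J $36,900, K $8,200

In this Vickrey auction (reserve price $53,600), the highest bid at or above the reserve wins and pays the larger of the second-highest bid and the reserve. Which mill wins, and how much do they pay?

Rule: the highest bid at or above the reserve wins and pays the larger of the second-highest bid and the reserve.
Bids in order: 57,800 (G) > 36,900 (J) > 36,100 (F) > 24,500 (I) > 8,200 (K) > 5,300 (H)
G has the top bid at or above the reserve ($57,800).
Second-highest bid $36,900 is below the reserve $53,600, so the reserve binds → payment $53,600.

G pays $53,600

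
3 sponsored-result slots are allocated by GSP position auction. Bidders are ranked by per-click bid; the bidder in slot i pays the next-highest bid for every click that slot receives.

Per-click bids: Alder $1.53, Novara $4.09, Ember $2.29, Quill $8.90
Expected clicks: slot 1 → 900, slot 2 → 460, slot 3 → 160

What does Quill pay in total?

Quill pays $3681.00

Ranked by bid: $8.90 (Quill) > $4.09 (Novara) > $2.29 (Ember) > $1.53 (Alder)
Quill holds slot 1 → pays next bid $4.09 × 900 clicks = $3681.00.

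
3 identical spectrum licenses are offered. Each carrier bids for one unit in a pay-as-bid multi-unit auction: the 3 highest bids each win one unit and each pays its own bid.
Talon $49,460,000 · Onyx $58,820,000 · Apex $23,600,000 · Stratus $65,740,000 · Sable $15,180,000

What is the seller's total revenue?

Total revenue: $174,020,000

Ordering the bids: 65,740,000 (Stratus), 58,820,000 (Onyx), 49,460,000 (Talon), 23,600,000 (Apex), 15,180,000 (Sable)
Winners (3 units): Stratus, Onyx, Talon.
Total revenue = 65,740,000 + 58,820,000 + 49,460,000 = $174,020,000.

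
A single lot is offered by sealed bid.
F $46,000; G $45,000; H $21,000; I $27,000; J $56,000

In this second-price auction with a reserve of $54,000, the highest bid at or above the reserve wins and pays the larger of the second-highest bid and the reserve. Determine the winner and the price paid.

Bids ranked: 56,000 (J) > 46,000 (F) > 45,000 (G) > 27,000 (I) > 21,000 (H)
Highest eligible bid: J at $56,000.
Second-highest bid $46,000 is below the reserve $54,000, so the reserve binds → payment $54,000.

J pays $54,000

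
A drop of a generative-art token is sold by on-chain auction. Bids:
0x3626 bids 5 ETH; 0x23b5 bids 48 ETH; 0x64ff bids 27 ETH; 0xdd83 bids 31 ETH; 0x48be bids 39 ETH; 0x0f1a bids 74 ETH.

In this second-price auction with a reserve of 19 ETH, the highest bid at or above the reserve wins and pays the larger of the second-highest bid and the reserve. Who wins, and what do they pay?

Second-price auction with a reserve of 19 ETH: the highest bid at or above the reserve wins and pays the larger of the second-highest bid and the reserve.
Bids in order: 74 (0x0f1a) > 48 (0x23b5) > 39 (0x48be) > 31 (0xdd83) > 27 (0x64ff) > 5 (0x3626)
0x0f1a has the top bid at or above the reserve (74 ETH).
Second-highest bid 48 ETH exceeds the reserve 19 ETH → payment 48 ETH.

0x0f1a pays 48 ETH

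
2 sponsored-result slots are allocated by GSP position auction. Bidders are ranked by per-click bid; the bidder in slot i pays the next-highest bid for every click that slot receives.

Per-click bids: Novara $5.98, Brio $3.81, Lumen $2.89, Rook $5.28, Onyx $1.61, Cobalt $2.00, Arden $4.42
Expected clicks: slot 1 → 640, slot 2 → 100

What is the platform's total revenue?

Total revenue: $3821.20

Sorting advertisers: $5.98 (Novara) > $5.28 (Rook) > $4.42 (Arden) > …
Slot 1: Novara pays $5.28 × 640 = $3379.20
Slot 2: Rook pays $4.42 × 100 = $442.00
Total = $3821.20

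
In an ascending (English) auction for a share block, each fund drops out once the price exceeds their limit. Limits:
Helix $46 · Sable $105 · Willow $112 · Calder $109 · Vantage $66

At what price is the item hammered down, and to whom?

Sorting limits: 112 (Willow) > 109 (Calder) > 105 (Sable) > 66 (Vantage) > 46 (Helix)
Once the price passes $109, only Willow is left; the hammer falls at Calder's limit of $109.

Willow wins at $109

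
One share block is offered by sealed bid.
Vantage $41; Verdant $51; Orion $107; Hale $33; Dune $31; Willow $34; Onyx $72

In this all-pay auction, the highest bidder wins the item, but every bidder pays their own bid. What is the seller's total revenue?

Sorting bids: 107 (Orion) > 72 (Onyx) > 51 (Verdant) > 41 (Vantage) > 34 (Willow) > 33 (Hale) > …
Orion wins with the top bid; all bids are sunk regardless.
Every bidder forfeits their bid regardless of winning.
Revenue = 41 + 51 + 107 + 33 + 31 + 34 + 72 = $369.

Total revenue: $369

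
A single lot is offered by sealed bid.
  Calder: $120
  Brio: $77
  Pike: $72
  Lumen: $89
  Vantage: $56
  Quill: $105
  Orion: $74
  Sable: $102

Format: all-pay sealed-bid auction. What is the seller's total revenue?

Bids in order: 120 (Calder) > 105 (Quill) > 102 (Sable) > 89 (Lumen) > 77 (Brio) > 74 (Orion) > …
Every bidder forfeits their bid regardless of winning.
Revenue = 120 + 77 + 72 + 89 + 56 + 105 + 74 + 102 = $695.

Total revenue: $695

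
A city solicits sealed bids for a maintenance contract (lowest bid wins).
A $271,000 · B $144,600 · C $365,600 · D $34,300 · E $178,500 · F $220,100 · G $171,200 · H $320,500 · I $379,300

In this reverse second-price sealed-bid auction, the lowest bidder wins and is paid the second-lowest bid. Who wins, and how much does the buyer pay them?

Bids ranked: 34,300 (D) < 144,600 (B) < 171,200 (G) < 178,500 (E) < 220,100 (F) < 271,000 (A) < …
D wins with the lowest bid; price is set by the runner-up at $144,600.

D is paid $144,600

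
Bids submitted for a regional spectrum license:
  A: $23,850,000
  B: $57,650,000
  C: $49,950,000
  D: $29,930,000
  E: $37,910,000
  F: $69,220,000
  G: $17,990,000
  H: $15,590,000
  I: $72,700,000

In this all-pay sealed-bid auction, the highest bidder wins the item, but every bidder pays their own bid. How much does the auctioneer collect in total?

All-pay sealed-bid auction: the highest bidder wins the item, but every bidder pays their own bid.
Sorting bids: 72,700,000 (I) > 69,220,000 (F) > 57,650,000 (B) > 49,950,000 (C) > 37,910,000 (E) > 29,930,000 (D) > …
I wins with the top bid; all bids are sunk regardless.
Every bidder forfeits their bid regardless of winning.
Revenue = 23,850,000 + 57,650,000 + 49,950,000 + 29,930,000 + 37,910,000 + 69,220,000 + 17,990,000 + 15,590,000 + 72,700,000 = $374,790,000.

Total revenue: $374,790,000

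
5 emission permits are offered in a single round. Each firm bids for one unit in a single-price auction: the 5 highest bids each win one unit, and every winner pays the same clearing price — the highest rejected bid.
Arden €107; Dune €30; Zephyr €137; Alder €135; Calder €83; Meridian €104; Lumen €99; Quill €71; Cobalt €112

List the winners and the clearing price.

Ordering the bids: 137 (Zephyr), 135 (Alder), 112 (Cobalt), 107 (Arden), 104 (Meridian), 99 (Lumen), 83 (Calder), …
The 5 highest are Zephyr, Alder, Cobalt, Arden, Meridian.
Highest unsuccessful bid: €99 → clearing price.

Zephyr, Alder, Cobalt, Arden, Meridian; each pays €99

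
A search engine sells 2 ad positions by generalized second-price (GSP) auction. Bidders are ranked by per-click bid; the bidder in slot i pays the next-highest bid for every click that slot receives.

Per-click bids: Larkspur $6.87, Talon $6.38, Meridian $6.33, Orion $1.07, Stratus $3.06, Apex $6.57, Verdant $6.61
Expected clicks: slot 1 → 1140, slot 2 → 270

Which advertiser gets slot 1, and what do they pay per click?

Larkspur; $6.61 per click

Per-click bids in order: $6.87 (Larkspur) > $6.61 (Verdant) > $6.57 (Apex) > …
Slot 1 goes to the first-ranked bidder, Larkspur, who pays the next bid down: $6.61/click.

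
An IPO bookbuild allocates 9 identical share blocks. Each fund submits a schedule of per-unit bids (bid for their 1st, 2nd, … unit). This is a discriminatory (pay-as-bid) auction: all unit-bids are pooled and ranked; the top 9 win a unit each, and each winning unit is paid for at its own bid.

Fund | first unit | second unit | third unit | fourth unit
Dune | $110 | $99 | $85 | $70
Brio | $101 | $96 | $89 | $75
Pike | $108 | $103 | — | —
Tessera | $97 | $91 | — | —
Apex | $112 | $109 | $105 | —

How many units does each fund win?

All unit-bids, highest first — top 9: 112 (Apex-1), 110 (Dune-1), 109 (Apex-2), 108 (Pike-1), 105 (Apex-3), 103 (Pike-2), 101 (Brio-1), 99 (Dune-2), 97 (Tessera-1)
Next rejected bid: $96 (not a price — pay-as-bid).
Allocation: Apex 3, Brio 1, Dune 2, Pike 2, Tessera 1.

Apex 3, Brio 1, Dune 2, Pike 2, Tessera 1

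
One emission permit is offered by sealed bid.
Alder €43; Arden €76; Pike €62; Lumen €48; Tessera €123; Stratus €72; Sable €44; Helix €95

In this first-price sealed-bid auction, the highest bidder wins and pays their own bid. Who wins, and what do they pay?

Tessera pays €123

Bids ranked: 123 (Tessera) > 95 (Helix) > 76 (Arden) > 72 (Stratus) > 62 (Pike) > 48 (Lumen) > …
Tessera has the highest bid and pays exactly that: €123.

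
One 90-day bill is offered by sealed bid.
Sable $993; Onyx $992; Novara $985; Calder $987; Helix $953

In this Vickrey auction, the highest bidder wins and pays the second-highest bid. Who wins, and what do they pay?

Bids in order: 993 (Sable) > 992 (Onyx) > 987 (Calder) > 985 (Novara) > 953 (Helix)
Sable wins with the highest bid; price is set by the runner-up at $992.

Sable pays $992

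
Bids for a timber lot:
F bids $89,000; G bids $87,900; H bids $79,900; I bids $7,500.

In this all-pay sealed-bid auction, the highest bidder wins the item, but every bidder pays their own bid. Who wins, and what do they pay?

Rule: the highest bidder wins the item, but every bidder pays their own bid.
Bids in order: 89,000 (F) > 87,900 (G) > 79,900 (H) > 7,500 (I)
F wins with the top bid; all bids are sunk regardless.

F pays $89,000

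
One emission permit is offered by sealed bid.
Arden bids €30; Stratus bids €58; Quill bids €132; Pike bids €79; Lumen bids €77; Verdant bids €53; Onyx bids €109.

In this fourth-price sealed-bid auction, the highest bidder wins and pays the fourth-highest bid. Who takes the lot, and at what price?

Quill pays €77

Rule: the highest bidder wins and pays the fourth-highest bid.
Bids in order: 132 (Quill) > 109 (Onyx) > 79 (Pike) > 77 (Lumen) > 58 (Stratus) > 53 (Verdant) > …
Quill wins; payment is bid #4 in the ranking = €77.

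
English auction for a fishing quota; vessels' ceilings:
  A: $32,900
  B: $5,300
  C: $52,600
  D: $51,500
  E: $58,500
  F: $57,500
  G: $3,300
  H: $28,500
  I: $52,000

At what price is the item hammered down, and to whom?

Limits ranked: 58,500 (E) > 57,500 (F) > 52,600 (C) > 52,000 (I) > 51,500 (D) > 32,900 (A) > …
F is the last rival to drop out, at $57,500; E remains and wins at that price.

E wins at $57,500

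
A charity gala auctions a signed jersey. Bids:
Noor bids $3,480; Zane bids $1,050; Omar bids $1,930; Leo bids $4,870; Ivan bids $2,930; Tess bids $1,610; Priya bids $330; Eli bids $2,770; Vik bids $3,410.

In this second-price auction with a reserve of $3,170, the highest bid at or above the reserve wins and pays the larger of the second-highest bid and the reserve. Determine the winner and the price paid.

Leo pays $3,480

Rule: the highest bid at or above the reserve wins and pays the larger of the second-highest bid and the reserve.
Bids in order: 4,870 (Leo) > 3,480 (Noor) > 3,410 (Vik) > 2,930 (Ivan) > 2,770 (Eli) > 1,930 (Omar) > …
Highest eligible bid: Leo at $4,870.
Second-highest bid $3,480 exceeds the reserve $3,170 → payment $3,480.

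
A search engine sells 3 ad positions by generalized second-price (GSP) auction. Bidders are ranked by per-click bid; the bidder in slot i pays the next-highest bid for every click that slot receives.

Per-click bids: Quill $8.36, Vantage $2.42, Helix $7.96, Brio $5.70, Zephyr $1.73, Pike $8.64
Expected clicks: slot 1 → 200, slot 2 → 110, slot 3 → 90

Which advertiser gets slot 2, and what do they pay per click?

Per-click bids in order: $8.64 (Pike) > $8.36 (Quill) > $7.96 (Helix) > $5.70 (Brio) > …
Slot 2 goes to the second-ranked bidder, Quill, who pays the next bid down: $7.96/click.

Quill; $7.96 per click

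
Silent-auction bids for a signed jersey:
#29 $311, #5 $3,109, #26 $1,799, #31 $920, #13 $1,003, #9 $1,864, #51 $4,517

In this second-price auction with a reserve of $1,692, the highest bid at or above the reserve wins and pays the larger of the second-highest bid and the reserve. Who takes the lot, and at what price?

#51 pays $3,109

Bids in order: 4,517 (#51) > 3,109 (#5) > 1,864 (#9) > 1,799 (#26) > 1,003 (#13) > 920 (#31) > …
#51 has the top bid at or above the reserve ($4,517).
Second-highest bid $3,109 exceeds the reserve $1,692 → payment $3,109.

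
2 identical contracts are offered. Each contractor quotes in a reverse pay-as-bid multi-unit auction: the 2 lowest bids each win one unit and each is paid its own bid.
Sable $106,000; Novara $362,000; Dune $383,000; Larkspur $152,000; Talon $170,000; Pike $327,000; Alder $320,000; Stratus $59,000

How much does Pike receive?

Pike is paid $0

Ordering the bids: 59,000 (Stratus), 106,000 (Sable), 152,000 (Larkspur), 170,000 (Talon), …
The 2 lowest are Stratus, Sable.
Pike does not win → $0.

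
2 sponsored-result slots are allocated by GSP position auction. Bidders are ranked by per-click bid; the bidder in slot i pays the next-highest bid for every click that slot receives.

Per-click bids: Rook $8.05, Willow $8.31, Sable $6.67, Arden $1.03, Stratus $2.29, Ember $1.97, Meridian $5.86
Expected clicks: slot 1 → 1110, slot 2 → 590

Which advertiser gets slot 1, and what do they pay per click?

Willow; $8.05 per click

Per-click bids in order: $8.31 (Willow) > $8.05 (Rook) > $6.67 (Sable) > …
Slot 1 goes to the first-ranked bidder, Willow, who pays the next bid down: $8.05/click.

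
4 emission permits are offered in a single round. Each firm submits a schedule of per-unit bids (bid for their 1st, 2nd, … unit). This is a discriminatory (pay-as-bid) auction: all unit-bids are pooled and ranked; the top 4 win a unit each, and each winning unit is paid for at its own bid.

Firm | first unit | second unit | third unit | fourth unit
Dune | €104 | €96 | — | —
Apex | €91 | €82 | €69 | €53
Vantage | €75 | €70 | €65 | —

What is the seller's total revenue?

Merging the schedules and taking the best 4: 104 (Dune-1), 96 (Dune-2), 91 (Apex-1), 82 (Apex-2)
Next rejected bid: €75 (not a price — pay-as-bid).
Each winning unit pays its own bid.
Revenue = 104 + 96 + 91 + 82 = €373.

Total revenue: €373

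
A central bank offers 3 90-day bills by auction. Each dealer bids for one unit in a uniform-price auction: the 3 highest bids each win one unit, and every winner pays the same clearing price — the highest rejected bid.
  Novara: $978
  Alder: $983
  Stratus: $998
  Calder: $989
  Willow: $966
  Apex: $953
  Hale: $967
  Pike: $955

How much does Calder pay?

Calder pays $978

Sorting: 998 (Stratus), 989 (Calder), 983 (Alder), 978 (Novara), 967 (Hale), …
Winners (3 units): Stratus, Calder, Alder.
First losing bid is Novara's $978, which sets the uniform price.
Calder wins → pays $978.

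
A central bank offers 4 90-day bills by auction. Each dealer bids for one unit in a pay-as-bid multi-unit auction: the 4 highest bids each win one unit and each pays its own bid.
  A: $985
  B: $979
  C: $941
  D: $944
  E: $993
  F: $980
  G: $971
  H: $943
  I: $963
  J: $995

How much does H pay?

H pays $0

Sorting: 995 (J), 993 (E), 985 (A), 980 (F), 979 (B), 971 (G), …
Top 4: J, E, A, F.
H does not win → $0.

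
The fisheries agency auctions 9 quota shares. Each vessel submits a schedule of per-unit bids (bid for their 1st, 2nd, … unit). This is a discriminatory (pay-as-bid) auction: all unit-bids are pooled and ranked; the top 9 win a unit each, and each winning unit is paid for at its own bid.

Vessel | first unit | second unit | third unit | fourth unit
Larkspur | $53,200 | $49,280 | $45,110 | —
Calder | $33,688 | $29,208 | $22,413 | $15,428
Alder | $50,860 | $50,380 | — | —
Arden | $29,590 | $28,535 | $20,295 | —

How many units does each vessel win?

Alder 2, Arden 2, Calder 2, Larkspur 3

Merging the schedules and taking the best 9: 53,200 (Larkspur-1), 50,860 (Alder-1), 50,380 (Alder-2), 49,280 (Larkspur-2), 45,110 (Larkspur-3), 33,688 (Calder-1), 29,590 (Arden-1), 29,208 (Calder-2), 28,535 (Arden-2)
Next rejected bid: $22,413 (not a price — pay-as-bid).
Allocation: Alder 2, Arden 2, Calder 2, Larkspur 3.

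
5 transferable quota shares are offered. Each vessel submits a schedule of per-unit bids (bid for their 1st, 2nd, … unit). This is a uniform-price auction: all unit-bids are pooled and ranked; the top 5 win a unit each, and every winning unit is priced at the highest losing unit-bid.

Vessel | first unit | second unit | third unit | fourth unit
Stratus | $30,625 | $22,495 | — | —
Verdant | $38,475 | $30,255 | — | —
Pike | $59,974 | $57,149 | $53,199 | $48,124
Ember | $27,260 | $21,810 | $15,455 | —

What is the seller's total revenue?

All unit-bids, highest first — top 5: 59,974 (Pike-1), 57,149 (Pike-2), 53,199 (Pike-3), 48,124 (Pike-4), 38,475 (Verdant-1)
Highest rejected unit-bid = $30,625.
Allocation: Pike 4, Verdant 1. Every unit priced at $30,625.
Revenue = 5 × 30,625 = $153,125.

Total revenue: $153,125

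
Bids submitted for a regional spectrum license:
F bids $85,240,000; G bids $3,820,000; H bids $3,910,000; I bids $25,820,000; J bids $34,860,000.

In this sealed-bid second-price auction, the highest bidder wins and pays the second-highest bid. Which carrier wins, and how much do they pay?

F pays $34,860,000

Rule: the highest bidder wins and pays the second-highest bid.
Bids ranked: 85,240,000 (F) > 34,860,000 (J) > 25,820,000 (I) > 3,910,000 (H) > 3,820,000 (G)
Second-price: F pays J's bid of $34,860,000.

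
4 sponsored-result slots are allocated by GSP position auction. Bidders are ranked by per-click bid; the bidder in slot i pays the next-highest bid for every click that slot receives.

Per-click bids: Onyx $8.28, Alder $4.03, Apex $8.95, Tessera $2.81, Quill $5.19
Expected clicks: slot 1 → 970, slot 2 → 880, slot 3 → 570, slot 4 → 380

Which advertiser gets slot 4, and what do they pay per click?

Per-click bids in order: $8.95 (Apex) > $8.28 (Onyx) > $5.19 (Quill) > $4.03 (Alder) > $2.81 (Tessera)
Slot 4 goes to the fourth-ranked bidder, Alder, who pays the next bid down: $2.81/click.

Alder; $2.81 per click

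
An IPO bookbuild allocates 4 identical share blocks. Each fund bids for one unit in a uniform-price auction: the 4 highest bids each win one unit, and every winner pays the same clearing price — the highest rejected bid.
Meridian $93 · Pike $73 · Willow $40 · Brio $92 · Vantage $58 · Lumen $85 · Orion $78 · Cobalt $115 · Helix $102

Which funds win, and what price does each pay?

Sorting: 115 (Cobalt), 102 (Helix), 93 (Meridian), 92 (Brio), 85 (Lumen), 78 (Orion), …
The 4 highest are Cobalt, Helix, Meridian, Brio.
Clearing price = highest rejected bid = $85.

Cobalt, Helix, Meridian, Brio; each pays $85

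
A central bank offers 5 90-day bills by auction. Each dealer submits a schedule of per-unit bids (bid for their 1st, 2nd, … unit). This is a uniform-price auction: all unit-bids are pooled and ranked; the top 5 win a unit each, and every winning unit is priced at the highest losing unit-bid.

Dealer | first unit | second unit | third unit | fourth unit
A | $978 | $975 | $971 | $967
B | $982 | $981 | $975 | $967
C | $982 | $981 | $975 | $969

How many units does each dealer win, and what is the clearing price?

A 1, B 2, C 2; clearing price $975

All unit-bids, highest first — top 5: 982 (B-1), 982 (C-1), 981 (B-2), 981 (C-2), 978 (A-1)
The (k+1)-th unit-bid is $975.
Allocation: A 1, B 2, C 2.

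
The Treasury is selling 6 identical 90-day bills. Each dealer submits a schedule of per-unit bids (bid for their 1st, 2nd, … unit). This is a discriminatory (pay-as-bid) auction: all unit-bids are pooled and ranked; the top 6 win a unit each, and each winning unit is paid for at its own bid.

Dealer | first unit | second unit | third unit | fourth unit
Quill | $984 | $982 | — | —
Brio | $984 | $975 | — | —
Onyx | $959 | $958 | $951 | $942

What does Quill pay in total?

Quill pays $1,966

Merging the schedules and taking the best 6: 984 (Quill-1), 984 (Brio-1), 982 (Quill-2), 975 (Brio-2), 959 (Onyx-1), 958 (Onyx-2)
Next rejected bid: $951 (not a price — pay-as-bid).
Quill's winning unit-bids: 984 + 982 = $1,966.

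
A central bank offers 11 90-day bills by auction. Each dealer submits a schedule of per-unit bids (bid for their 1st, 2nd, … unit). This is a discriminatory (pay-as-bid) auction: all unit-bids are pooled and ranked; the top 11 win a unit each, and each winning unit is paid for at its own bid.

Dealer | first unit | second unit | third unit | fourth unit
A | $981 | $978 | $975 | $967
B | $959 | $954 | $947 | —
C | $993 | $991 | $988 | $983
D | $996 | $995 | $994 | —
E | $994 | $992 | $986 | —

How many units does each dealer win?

Merging the schedules and taking the best 11: 996 (D-1), 995 (D-2), 994 (D-3), 994 (E-1), 993 (C-1), 992 (E-2), 991 (C-2), 988 (C-3), 986 (E-3), 983 (C-4), 981 (A-1)
Next rejected bid: $978 (not a price — pay-as-bid).
Allocation: A 1, C 4, D 3, E 3.

A 1, C 4, D 3, E 3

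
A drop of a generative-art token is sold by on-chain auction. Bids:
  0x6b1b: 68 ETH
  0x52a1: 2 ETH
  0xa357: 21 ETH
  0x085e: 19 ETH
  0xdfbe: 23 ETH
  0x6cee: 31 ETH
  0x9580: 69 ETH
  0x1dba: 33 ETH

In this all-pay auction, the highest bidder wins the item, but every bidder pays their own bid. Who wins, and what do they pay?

Sorting bids: 69 (0x9580) > 68 (0x6b1b) > 33 (0x1dba) > 31 (0x6cee) > 23 (0xdfbe) > 21 (0xa357) > …
0x9580 wins with the top bid; all bids are sunk regardless.

0x9580 pays 69 ETH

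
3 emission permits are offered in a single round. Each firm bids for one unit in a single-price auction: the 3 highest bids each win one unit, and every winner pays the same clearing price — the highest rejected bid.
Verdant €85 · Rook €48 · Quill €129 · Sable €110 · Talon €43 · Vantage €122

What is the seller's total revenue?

Total revenue: €255

Bids ranked high→low: 129 (Quill), 122 (Vantage), 110 (Sable), 85 (Verdant), 48 (Rook), …
Top 3: Quill, Vantage, Sable.
Clearing price = highest rejected bid = €85.
Total revenue = 3 × €85 = €255.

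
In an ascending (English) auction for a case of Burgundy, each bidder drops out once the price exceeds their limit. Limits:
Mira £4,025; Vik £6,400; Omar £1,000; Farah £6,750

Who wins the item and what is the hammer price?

Farah wins at £6,400

Open ascending-bid auction: the price rises until one bidder remains; the winner pays the price at which the last rival dropped out.
Limits in order: 6,750 (Farah) > 6,400 (Vik) > 4,025 (Mira) > 1,000 (Omar)
Once the price passes £6,400, only Farah is left; the hammer falls at Vik's limit of £6,400.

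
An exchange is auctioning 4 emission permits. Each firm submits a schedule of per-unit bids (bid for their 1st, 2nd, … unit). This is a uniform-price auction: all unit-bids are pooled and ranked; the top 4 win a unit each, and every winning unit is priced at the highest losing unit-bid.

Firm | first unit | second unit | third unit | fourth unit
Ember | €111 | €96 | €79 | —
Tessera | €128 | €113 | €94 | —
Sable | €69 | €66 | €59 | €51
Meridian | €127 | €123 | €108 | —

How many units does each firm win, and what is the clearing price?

Merging the schedules and taking the best 4: 128 (Tessera-1), 127 (Meridian-1), 123 (Meridian-2), 113 (Tessera-2)
First bid not allocated: €111.
Allocation: Meridian 2, Tessera 2.

Meridian 2, Tessera 2; clearing price €111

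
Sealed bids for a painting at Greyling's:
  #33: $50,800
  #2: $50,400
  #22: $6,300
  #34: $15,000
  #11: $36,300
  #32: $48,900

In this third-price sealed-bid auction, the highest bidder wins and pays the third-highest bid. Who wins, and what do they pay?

Third-price sealed-bid auction: the highest bidder wins and pays the third-highest bid.
Bids ranked: 50,800 (#33) > 50,400 (#2) > 48,900 (#32) > 36,300 (#11) > 15,000 (#34) > 6,300 (#22)
#33 wins; payment is bid #3 in the ranking = $48,900.

#33 pays $48,900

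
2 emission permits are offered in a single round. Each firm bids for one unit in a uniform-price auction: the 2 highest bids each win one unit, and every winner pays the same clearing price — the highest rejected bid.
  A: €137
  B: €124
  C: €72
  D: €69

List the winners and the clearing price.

A, B; each pays €72

Ordering the bids: 137 (A), 124 (B), 72 (C), 69 (D)
Winners (2 units): A, B.
Clearing price = highest rejected bid = €72.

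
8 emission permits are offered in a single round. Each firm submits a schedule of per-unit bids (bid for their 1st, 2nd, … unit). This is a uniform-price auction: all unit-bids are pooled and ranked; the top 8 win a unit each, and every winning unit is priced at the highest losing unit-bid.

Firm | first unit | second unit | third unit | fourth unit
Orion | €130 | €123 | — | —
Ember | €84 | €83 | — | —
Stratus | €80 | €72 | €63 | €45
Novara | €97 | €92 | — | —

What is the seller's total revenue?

Total revenue: €504

Merging the schedules and taking the best 8: 130 (Orion-1), 123 (Orion-2), 97 (Novara-1), 92 (Novara-2), 84 (Ember-1), 83 (Ember-2), 80 (Stratus-1), 72 (Stratus-2)
First bid not allocated: €63.
Allocation: Ember 2, Novara 2, Orion 2, Stratus 2. Every unit priced at €63.
Revenue = 8 × 63 = €504.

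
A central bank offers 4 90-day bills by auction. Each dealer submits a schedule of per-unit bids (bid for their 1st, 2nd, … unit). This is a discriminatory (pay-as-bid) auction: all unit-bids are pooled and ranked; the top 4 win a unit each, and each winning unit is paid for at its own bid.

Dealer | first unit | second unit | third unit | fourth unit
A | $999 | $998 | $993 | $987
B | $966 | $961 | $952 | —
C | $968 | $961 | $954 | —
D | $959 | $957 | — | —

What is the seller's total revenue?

Total revenue: $3,977

Pooled unit-bids ranked (top 4): 999 (A-1), 998 (A-2), 993 (A-3), 987 (A-4)
Next rejected bid: $968 (not a price — pay-as-bid).
Each winning unit pays its own bid.
Revenue = 999 + 998 + 993 + 987 = $3,977.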